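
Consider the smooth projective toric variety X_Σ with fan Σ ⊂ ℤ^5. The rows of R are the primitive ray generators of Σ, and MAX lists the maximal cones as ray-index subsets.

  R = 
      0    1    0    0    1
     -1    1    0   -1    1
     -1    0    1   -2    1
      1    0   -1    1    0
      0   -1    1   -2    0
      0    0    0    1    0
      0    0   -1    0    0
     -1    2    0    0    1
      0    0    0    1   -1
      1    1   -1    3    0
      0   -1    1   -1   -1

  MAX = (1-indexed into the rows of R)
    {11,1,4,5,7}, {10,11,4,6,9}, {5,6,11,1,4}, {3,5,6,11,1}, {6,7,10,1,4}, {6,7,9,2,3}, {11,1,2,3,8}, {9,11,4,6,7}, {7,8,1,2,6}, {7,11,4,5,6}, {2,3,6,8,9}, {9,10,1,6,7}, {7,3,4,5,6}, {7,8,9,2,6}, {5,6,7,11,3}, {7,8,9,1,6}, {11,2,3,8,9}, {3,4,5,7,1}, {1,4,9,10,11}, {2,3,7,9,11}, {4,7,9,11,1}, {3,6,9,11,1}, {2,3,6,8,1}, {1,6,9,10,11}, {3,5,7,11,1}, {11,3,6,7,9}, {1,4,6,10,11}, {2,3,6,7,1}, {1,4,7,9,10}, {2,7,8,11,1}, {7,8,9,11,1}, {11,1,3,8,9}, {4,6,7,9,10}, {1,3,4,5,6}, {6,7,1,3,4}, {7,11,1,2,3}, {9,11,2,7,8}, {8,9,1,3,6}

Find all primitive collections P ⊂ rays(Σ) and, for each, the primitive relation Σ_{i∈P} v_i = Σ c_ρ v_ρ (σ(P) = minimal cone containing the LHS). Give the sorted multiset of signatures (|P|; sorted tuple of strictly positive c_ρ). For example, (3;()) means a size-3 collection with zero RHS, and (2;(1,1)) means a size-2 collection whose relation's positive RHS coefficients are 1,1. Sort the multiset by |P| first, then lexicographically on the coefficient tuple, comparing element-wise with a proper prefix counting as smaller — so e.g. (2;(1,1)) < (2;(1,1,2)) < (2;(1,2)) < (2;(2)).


20 collections generate NE(X_Σ); each relation:

  P={5,9}:  v_{5} + v_{9} = v_{11} ; sig = (2;(1))
  P={2,4}:  v_{2} + v_{4} = v_{1} + v_{7} ; sig = (2;(1,1))
  P={3,10}:  v_{3} + v_{10} = v_{1} + v_{6} ; sig = (2;(1,1))
  P={5,8}:  v_{5} + v_{8} = v_{1} + v_{2} + v_{11} ; sig = (2;(1,1,1))
  P={2,5}:  v_{2} + v_{5} = v_{1} + v_{3} + v_{7} + v_{11} ; sig = (2;(1,1,1,1))
  P={5,10}:  v_{5} + v_{10} = v_{1} + v_{4} + v_{6} + v_{11} ; sig = (2;(1,1,1,1))
  P={2,10}:  v_{2} + v_{10} = 2·v_{1} + v_{6} + v_{7} + v_{9} ; sig = (2;(1,1,1,2))
  P={4,8}:  v_{4} + v_{8} = 2·v_{1} + v_{7} + v_{9} ; sig = (2;(1,1,2))
  P={8,10}:  v_{8} + v_{10} = 3·v_{1} + v_{6} + v_{7} + 2·v_{9} ; sig = (2;(1,1,2,3))
  P={3,4,9}:  v_{3} + v_{4} + v_{9} = 0 ; sig = (3;())
  P={1,2,9}:  v_{1} + v_{2} + v_{9} = v_{8} ; sig = (3;(1))
  P={3,4,11}:  v_{3} + v_{4} + v_{11} = v_{5} ; sig = (3;(1))
  P={2,6,11}:  v_{2} + v_{6} + v_{11} = v_{3} + v_{9} ; sig = (3;(1,1))
  P={7,10,11}:  v_{7} + v_{10} + v_{11} = v_{4} + v_{9} ; sig = (3;(1,1))
  P={6,8,11}:  v_{6} + v_{8} + v_{11} = v_{1} + v_{3} + 2·v_{9} ; sig = (3;(1,1,2))
  P={3,7,8}:  v_{3} + v_{7} + v_{8} = 2·v_{2} ; sig = (3;(2))
  P={1,6,7,11}:  v_{1} + v_{6} + v_{7} + v_{11} = 0 ; sig = (4;())
  P={1,3,7,9}:  v_{1} + v_{3} + v_{7} + v_{9} = v_{2} ; sig = (4;(1))
  P={1,4,6,9}:  v_{1} + v_{4} + v_{6} + v_{9} = v_{10} ; sig = (4;(1))
  P={1,5,6,7}:  v_{1} + v_{5} + v_{6} + v_{7} = v_{3} + v_{4} ; sig = (4;(1,1))

so the primitive-relation signature multiset is
    (2;(1))
    (2;(1,1))
    (2;(1,1))
    (2;(1,1,1))
    (2;(1,1,1,1))
    (2;(1,1,1,1))
    (2;(1,1,1,2))
    (2;(1,1,2))
    (2;(1,1,2,3))
    (3;())
    (3;(1))
    (3;(1))
    (3;(1,1))
    (3;(1,1))
    (3;(1,1,2))
    (3;(2))
    (4;())
    (4;(1))
    (4;(1))
    (4;(1,1))


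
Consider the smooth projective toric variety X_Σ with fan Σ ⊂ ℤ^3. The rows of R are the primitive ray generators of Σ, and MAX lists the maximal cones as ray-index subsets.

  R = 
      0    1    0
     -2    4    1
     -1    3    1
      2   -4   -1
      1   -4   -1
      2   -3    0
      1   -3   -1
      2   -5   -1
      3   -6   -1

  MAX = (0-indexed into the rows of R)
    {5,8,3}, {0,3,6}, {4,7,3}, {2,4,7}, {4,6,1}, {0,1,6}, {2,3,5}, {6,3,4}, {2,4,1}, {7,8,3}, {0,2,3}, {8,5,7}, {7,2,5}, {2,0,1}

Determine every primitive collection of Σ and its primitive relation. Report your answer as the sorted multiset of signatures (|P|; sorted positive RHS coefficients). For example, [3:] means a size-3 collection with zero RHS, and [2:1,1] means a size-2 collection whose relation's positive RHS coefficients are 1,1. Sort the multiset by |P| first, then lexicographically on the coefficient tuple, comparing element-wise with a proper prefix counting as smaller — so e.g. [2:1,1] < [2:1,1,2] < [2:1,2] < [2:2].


Δ(Σ) — 9 vertices, 18 min non-faces:

  • {1,3}:  v_{1} + v_{3} = 0  →  sig = [2:]
  • {2,6}:  v_{2} + v_{6} = 0  →  sig = [2:]
  • {0,4}:  v_{0} + v_{4} = v_{6}  →  sig = [2:1]
  • {0,7}:  v_{0} + v_{7} = v_{3}  →  sig = [2:1]
  • {2,8}:  v_{2} + v_{8} = v_{5}  →  sig = [2:1]
  • {5,6}:  v_{5} + v_{6} = v_{8}  →  sig = [2:1]
  • {1,7}:  v_{1} + v_{7} = v_{2} + v_{4}  →  sig = [2:1,1]
  • {1,8}:  v_{1} + v_{8} = v_{2} + v_{7}  →  sig = [2:1,1]
  • {6,7}:  v_{6} + v_{7} = v_{3} + v_{4}  →  sig = [2:1,1]
  • {6,8}:  v_{6} + v_{8} = v_{3} + v_{7}  →  sig = [2:1,1]
  • {0,8}:  v_{0} + v_{8} = v_{2} + 2·v_{3}  →  sig = [2:1,2]
  • {1,5}:  v_{1} + v_{5} = 2·v_{2} + v_{7}  →  sig = [2:1,2]
  • {4,5}:  v_{4} + v_{5} = v_{2} + 2·v_{7}  →  sig = [2:1,2]
  • {4,8}:  v_{4} + v_{8} = 2·v_{7}  →  sig = [2:2]
  • {0,5}:  v_{0} + v_{5} = 2·v_{2} + 2·v_{3}  →  sig = [2:2,2]
  • {2,3,4}:  v_{2} + v_{3} + v_{4} = v_{7}  →  sig = [3:1]
  • {2,3,7}:  v_{2} + v_{3} + v_{7} = v_{8}  →  sig = [3:1]
  • {3,5,7}:  v_{3} + v_{5} + v_{7} = 2·v_{8}  →  sig = [3:2]

so the primitive-relation signature multiset is
[[2:], [2:], [2:1], [2:1], [2:1], [2:1], [2:1,1], [2:1,1], [2:1,1], [2:1,1], [2:1,2], [2:1,2], [2:1,2], [2:2], [2:2,2], [3:1], [3:1], [3:2]]


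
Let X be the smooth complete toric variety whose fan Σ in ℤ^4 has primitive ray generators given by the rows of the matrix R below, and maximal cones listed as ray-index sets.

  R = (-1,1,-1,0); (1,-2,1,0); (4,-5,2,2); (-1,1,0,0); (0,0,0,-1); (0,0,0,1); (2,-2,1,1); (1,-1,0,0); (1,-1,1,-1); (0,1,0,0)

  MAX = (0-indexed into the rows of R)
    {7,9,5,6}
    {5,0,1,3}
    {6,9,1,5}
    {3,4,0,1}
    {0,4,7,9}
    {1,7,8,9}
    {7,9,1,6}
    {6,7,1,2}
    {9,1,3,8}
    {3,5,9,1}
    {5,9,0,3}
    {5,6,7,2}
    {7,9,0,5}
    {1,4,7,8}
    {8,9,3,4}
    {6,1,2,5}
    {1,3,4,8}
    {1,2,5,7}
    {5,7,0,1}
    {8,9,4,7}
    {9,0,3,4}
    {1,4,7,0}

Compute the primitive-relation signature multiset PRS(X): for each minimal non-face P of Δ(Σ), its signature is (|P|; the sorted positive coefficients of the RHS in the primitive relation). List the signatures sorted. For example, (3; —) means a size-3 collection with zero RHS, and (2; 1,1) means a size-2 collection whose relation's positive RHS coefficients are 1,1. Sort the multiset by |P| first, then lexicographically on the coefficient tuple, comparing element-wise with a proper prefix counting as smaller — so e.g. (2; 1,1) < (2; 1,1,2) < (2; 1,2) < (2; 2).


Primitive collections (17):

  P={3,7}:  v_{3} + v_{7} = 0  ⟹  sig = (2; —)
  P={4,5}:  v_{4} + v_{5} = 0  ⟹  sig = (2; —)
  P={0,8}:  v_{0} + v_{8} = v_{4}  ⟹  sig = (2; 1)
  P={0,6}:  v_{0} + v_{6} = v_{5} + v_{7}  ⟹  sig = (2; 1,1)
  P={5,8}:  v_{5} + v_{8} = v_{1} + v_{9}  ⟹  sig = (2; 1,1)
  P={2,3}:  v_{2} + v_{3} = v_{1} + v_{5} + v_{6}  ⟹  sig = (2; 1,1,1)
  P={2,4}:  v_{2} + v_{4} = v_{1} + v_{6} + v_{7}  ⟹  sig = (2; 1,1,1)
  P={3,6}:  v_{3} + v_{6} = v_{1} + v_{5} + v_{9}  ⟹  sig = (2; 1,1,1)
  P={4,6}:  v_{4} + v_{6} = v_{1} + v_{7} + v_{9}  ⟹  sig = (2; 1,1,1)
  P={2,8}:  v_{2} + v_{8} = 2·v_{1} + v_{6} + v_{7} + v_{9}  ⟹  sig = (2; 1,1,1,2)
  P={0,2}:  v_{0} + v_{2} = v_{1} + 2·v_{5} + 2·v_{7}  ⟹  sig = (2; 1,2,2)
  P={6,8}:  v_{6} + v_{8} = 2·v_{1} + v_{7} + 2·v_{9}  ⟹  sig = (2; 1,2,2)
  P={2,9}:  v_{2} + v_{9} = 2·v_{6}  ⟹  sig = (2; 2)
  P={0,1,9}:  v_{0} + v_{1} + v_{9} = 0  ⟹  sig = (3; —)
  P={1,4,9}:  v_{1} + v_{4} + v_{9} = v_{8}  ⟹  sig = (3; 1)
  P={1,5,6,7}:  v_{1} + v_{5} + v_{6} + v_{7} = v_{2}  ⟹  sig = (4; 1)
  P={1,5,7,9}:  v_{1} + v_{5} + v_{7} + v_{9} = v_{6}  ⟹  sig = (4; 1)

Sorted signature multiset PRS(X):
[(2; —), (2; —), (2; 1), (2; 1,1), (2; 1,1), (2; 1,1,1), (2; 1,1,1), (2; 1,1,1), (2; 1,1,1), (2; 1,1,1,2), (2; 1,2,2), (2; 1,2,2), (2; 2), (3; —), (3; 1), (4; 1), (4; 1)]


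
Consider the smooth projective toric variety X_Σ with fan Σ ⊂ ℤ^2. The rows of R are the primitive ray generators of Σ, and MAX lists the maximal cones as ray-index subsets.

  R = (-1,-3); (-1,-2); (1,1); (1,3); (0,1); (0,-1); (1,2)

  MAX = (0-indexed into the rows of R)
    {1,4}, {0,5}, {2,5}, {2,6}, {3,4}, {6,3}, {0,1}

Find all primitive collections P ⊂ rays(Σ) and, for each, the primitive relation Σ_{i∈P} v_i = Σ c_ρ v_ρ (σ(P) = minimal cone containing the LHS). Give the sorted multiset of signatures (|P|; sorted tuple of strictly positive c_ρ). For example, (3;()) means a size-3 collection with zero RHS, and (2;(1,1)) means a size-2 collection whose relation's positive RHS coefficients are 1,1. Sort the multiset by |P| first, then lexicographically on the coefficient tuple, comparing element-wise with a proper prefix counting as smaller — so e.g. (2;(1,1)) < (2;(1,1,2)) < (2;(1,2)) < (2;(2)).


14 collections generate NE(X_Σ); each relation:

  {0,3}:  v_{0} + v_{3} = 0  so sig = (2;())
  {1,6}:  v_{1} + v_{6} = 0  so sig = (2;())
  {4,5}:  v_{4} + v_{5} = 0  so sig = (2;())
  {0,4}:  v_{0} + v_{4} = v_{1}  so sig = (2;(1))
  {0,6}:  v_{0} + v_{6} = v_{5}  so sig = (2;(1))
  {1,2}:  v_{1} + v_{2} = v_{5}  so sig = (2;(1))
  {1,3}:  v_{1} + v_{3} = v_{4}  so sig = (2;(1))
  {1,5}:  v_{1} + v_{5} = v_{0}  so sig = (2;(1))
  {2,4}:  v_{2} + v_{4} = v_{6}  so sig = (2;(1))
  {3,5}:  v_{3} + v_{5} = v_{6}  so sig = (2;(1))
  {4,6}:  v_{4} + v_{6} = v_{3}  so sig = (2;(1))
  {5,6}:  v_{5} + v_{6} = v_{2}  so sig = (2;(1))
  {0,2}:  v_{0} + v_{2} = 2·v_{5}  so sig = (2;(2))
  {2,3}:  v_{2} + v_{3} = 2·v_{6}  so sig = (2;(2))

so the primitive-relation signature multiset is
    (2;())
    (2;())
    (2;())
    (2;(1))
    (2;(1))
    (2;(1))
    (2;(1))
    (2;(1))
    (2;(1))
    (2;(1))
    (2;(1))
    (2;(1))
    (2;(2))
    (2;(2))


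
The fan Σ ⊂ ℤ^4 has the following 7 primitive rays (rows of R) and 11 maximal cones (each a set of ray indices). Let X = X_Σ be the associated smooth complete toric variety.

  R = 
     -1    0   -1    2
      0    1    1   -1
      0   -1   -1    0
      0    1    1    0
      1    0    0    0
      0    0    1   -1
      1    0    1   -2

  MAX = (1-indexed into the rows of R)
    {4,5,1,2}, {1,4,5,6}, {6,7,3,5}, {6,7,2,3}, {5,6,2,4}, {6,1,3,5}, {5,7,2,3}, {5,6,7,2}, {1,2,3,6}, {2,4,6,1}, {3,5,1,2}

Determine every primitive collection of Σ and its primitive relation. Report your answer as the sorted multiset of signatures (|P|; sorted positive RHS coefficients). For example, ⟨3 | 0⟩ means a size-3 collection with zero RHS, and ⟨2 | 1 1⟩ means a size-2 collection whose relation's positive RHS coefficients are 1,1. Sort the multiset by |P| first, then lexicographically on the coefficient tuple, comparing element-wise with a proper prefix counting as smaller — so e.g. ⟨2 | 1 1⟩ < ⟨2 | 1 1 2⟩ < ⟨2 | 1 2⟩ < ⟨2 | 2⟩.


Minimal non-faces — 5 found among 7 rays, 11 max cones:

  P = {1,7}:  v_{1} + v_{7} = 0  ⟹  sig = ⟨2 | 0⟩
  P = {3,4}:  v_{3} + v_{4} = 0  ⟹  sig = ⟨2 | 0⟩
  P = {4,7}:  v_{4} + v_{7} = v_{2} + v_{5} + v_{6}  ⟹  sig = ⟨2 | 1 1 1⟩
  P = {1,2,5,6}:  v_{1} + v_{2} + v_{5} + v_{6} = v_{4}  ⟹  sig = ⟨4 | 1⟩
  P = {2,3,5,6}:  v_{2} + v_{3} + v_{5} + v_{6} = v_{7}  ⟹  sig = ⟨4 | 1⟩

Hence PRS(X_Σ) =
[⟨2 | 0⟩, ⟨2 | 0⟩, ⟨2 | 1 1 1⟩, ⟨4 | 1⟩, ⟨4 | 1⟩]


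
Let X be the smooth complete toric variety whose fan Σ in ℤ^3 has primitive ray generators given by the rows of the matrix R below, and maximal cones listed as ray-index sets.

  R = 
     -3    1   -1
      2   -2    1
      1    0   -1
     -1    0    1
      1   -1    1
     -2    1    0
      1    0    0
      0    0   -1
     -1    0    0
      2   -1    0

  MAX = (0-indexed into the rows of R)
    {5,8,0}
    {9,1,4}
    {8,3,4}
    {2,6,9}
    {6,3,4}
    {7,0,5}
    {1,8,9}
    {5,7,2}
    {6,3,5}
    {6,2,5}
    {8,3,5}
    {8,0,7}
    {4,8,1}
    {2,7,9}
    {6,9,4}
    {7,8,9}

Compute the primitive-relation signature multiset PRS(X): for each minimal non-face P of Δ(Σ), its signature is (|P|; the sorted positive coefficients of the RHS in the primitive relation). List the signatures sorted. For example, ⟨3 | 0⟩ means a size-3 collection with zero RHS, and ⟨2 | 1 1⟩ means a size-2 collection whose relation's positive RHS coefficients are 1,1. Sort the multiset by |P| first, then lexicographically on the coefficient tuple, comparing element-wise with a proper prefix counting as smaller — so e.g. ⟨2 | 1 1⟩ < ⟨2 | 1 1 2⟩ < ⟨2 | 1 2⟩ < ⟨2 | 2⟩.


Δ(Σ) — 10 vertices, 23 min non-faces:

  P={2,3}:  v_{2} + v_{3} = 0  →  sig = ⟨2 | 0⟩
  P={5,9}:  v_{5} + v_{9} = 0  →  sig = ⟨2 | 0⟩
  P={6,8}:  v_{6} + v_{8} = 0  →  sig = ⟨2 | 0⟩
  P={2,4}:  v_{2} + v_{4} = v_{9}  →  sig = ⟨2 | 1⟩
  P={2,8}:  v_{2} + v_{8} = v_{7}  →  sig = ⟨2 | 1⟩
  P={3,7}:  v_{3} + v_{7} = v_{8}  →  sig = ⟨2 | 1⟩
  P={3,9}:  v_{3} + v_{9} = v_{4}  →  sig = ⟨2 | 1⟩
  P={4,5}:  v_{4} + v_{5} = v_{3}  →  sig = ⟨2 | 1⟩
  P={6,7}:  v_{6} + v_{7} = v_{2}  →  sig = ⟨2 | 1⟩
  P={0,6}:  v_{0} + v_{6} = v_{5} + v_{7}  →  sig = ⟨2 | 1 1⟩
  P={0,9}:  v_{0} + v_{9} = v_{7} + v_{8}  →  sig = ⟨2 | 1 1⟩
  P={1,5}:  v_{1} + v_{5} = v_{4} + v_{8}  →  sig = ⟨2 | 1 1⟩
  P={1,6}:  v_{1} + v_{6} = v_{4} + v_{9}  →  sig = ⟨2 | 1 1⟩
  P={4,7}:  v_{4} + v_{7} = v_{8} + v_{9}  →  sig = ⟨2 | 1 1⟩
  P={0,2}:  v_{0} + v_{2} = v_{5} + 2·v_{7}  →  sig = ⟨2 | 1 2⟩
  P={0,3}:  v_{0} + v_{3} = v_{5} + 2·v_{8}  →  sig = ⟨2 | 1 2⟩
  P={1,2}:  v_{1} + v_{2} = v_{8} + 2·v_{9}  →  sig = ⟨2 | 1 2⟩
  P={1,3}:  v_{1} + v_{3} = 2·v_{4} + v_{8}  →  sig = ⟨2 | 1 2⟩
  P={0,1}:  v_{0} + v_{1} = 3·v_{8} + v_{9}  →  sig = ⟨2 | 1 3⟩
  P={0,4}:  v_{0} + v_{4} = 2·v_{8}  →  sig = ⟨2 | 2⟩
  P={1,7}:  v_{1} + v_{7} = 2·v_{8} + 2·v_{9}  →  sig = ⟨2 | 2 2⟩
  P={4,8,9}:  v_{4} + v_{8} + v_{9} = v_{1}  →  sig = ⟨3 | 1⟩
  P={5,7,8}:  v_{5} + v_{7} + v_{8} = v_{0}  →  sig = ⟨3 | 1⟩

Hence PRS(X_Σ) =
    |P|=2: 21 collections, coeffs (), (), (), (1), (1), (1), (1), (1), (1), (1,1), (1,1), (1,1), (1,1), (1,1), (1,2), (1,2), (1,2), (1,2), (1,3), (2), (2,2)
    |P|=3: 2 collections, coeffs (1), (1)


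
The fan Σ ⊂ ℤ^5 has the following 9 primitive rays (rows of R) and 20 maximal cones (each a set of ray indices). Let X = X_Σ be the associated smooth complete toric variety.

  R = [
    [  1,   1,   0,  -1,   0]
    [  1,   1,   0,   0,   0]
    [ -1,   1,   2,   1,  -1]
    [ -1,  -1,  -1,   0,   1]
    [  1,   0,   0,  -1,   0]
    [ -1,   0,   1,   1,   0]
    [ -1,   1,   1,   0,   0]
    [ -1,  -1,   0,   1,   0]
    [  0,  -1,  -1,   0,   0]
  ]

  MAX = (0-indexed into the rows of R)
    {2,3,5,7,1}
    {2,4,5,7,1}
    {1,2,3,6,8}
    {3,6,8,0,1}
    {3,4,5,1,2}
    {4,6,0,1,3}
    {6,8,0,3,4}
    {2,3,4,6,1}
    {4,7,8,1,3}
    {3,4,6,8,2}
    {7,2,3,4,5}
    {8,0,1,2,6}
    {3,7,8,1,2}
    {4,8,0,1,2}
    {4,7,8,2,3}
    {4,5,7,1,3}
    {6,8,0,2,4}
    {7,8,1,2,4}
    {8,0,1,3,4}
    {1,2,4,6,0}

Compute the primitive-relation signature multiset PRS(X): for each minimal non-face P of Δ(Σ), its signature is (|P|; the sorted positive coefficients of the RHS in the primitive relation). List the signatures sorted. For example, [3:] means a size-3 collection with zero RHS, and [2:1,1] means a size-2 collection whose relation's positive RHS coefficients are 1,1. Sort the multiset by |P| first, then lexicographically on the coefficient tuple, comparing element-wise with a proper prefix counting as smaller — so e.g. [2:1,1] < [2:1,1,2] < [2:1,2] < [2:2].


The 9 primitive collections of Σ (r=9, n=5):

  {0,7}:  v_{0} + v_{7} = 0  ⇒ sig = [2:]
  {5,8}:  v_{5} + v_{8} = v_{7}  ⇒ sig = [2:1]
  {6,7}:  v_{6} + v_{7} = v_{2} + v_{3}  ⇒ sig = [2:1,1]
  {0,5}:  v_{0} + v_{5} = v_{1} + v_{2} + v_{3} + v_{4}  ⇒ sig = [2:1,1,1,1]
  {5,6}:  v_{5} + v_{6} = v_{1} + 2·v_{2} + 2·v_{3} + v_{4}  ⇒ sig = [2:1,1,2,2]
  {0,2,3}:  v_{0} + v_{2} + v_{3} = v_{6}  ⇒ sig = [3:1]
  {1,4,6,8}:  v_{1} + v_{4} + v_{6} + v_{8} = v_{0}  ⇒ sig = [4:1]
  {1,2,3,4,8}:  v_{1} + v_{2} + v_{3} + v_{4} + v_{8} = 0  ⇒ sig = [5:]
  {1,2,3,4,7}:  v_{1} + v_{2} + v_{3} + v_{4} + v_{7} = v_{5}  ⇒ sig = [5:1]

Hence PRS(X_Σ) =
{ [2:],  [2:1],  [2:1,1],  [2:1,1,1,1],  [2:1,1,2,2],  [3:1],  [4:1],  [5:],  [5:1] }


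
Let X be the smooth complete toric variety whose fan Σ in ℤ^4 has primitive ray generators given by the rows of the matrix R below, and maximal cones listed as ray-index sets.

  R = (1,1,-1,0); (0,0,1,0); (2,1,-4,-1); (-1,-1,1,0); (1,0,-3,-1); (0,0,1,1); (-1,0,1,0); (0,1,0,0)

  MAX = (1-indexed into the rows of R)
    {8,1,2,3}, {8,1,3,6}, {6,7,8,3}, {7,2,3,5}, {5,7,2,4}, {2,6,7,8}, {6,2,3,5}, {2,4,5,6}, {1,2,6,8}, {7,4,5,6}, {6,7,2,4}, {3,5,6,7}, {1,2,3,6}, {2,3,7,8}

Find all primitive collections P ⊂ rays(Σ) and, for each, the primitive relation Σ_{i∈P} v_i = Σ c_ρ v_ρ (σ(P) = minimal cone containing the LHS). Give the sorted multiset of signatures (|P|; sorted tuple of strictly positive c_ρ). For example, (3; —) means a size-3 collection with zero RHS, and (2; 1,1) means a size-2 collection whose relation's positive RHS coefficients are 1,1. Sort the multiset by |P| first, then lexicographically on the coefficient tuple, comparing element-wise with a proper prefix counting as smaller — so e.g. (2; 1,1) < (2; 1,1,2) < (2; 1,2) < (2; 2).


Σ has 9 primitive collections:

  • {1,4}:  v_{1} + v_{4} = 0  →  sig = (2; —)
  • {1,5}:  v_{1} + v_{5} = v_{3}  →  sig = (2; 1)
  • {1,7}:  v_{1} + v_{7} = v_{8}  →  sig = (2; 1)
  • {3,4}:  v_{3} + v_{4} = v_{5}  →  sig = (2; 1)
  • {4,8}:  v_{4} + v_{8} = v_{7}  →  sig = (2; 1)
  • {5,8}:  v_{5} + v_{8} = v_{3} + v_{7}  →  sig = (2; 1,1)
  • {2,5,6,7}:  v_{2} + v_{5} + v_{6} + v_{7} = 0  →  sig = (4; —)
  • {2,3,6,7}:  v_{2} + v_{3} + v_{6} + v_{7} = v_{1}  →  sig = (4; 1)
  • {2,3,6,8}:  v_{2} + v_{3} + v_{6} + v_{8} = 2·v_{1}  →  sig = (4; 2)

Hence PRS(X_Σ) =
    (2; —)
    (2; 1)
    (2; 1)
    (2; 1)
    (2; 1)
    (2; 1,1)
    (4; —)
    (4; 1)
    (4; 2)


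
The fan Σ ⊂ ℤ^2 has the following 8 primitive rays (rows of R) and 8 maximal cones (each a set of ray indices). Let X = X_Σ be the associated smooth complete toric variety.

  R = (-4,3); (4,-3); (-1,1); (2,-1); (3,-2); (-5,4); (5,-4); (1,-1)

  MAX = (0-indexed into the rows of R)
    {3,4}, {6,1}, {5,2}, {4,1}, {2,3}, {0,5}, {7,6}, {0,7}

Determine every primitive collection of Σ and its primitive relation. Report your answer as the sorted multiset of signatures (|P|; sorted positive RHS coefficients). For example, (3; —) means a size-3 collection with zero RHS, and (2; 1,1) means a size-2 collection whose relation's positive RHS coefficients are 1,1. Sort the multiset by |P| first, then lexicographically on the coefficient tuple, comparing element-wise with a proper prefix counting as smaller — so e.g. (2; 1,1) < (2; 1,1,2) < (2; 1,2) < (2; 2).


20 collections generate NE(X_Σ); each relation:

  P = {0,1}:  v_{0} + v_{1} = 0  →  sig = (2; —)
  P = {2,7}:  v_{2} + v_{7} = 0  →  sig = (2; —)
  P = {5,6}:  v_{5} + v_{6} = 0  →  sig = (2; —)
  P = {0,2}:  v_{0} + v_{2} = v_{5}  →  sig = (2; 1)
  P = {0,4}:  v_{0} + v_{4} = v_{2}  →  sig = (2; 1)
  P = {0,6}:  v_{0} + v_{6} = v_{7}  →  sig = (2; 1)
  P = {1,2}:  v_{1} + v_{2} = v_{4}  →  sig = (2; 1)
  P = {1,5}:  v_{1} + v_{5} = v_{2}  →  sig = (2; 1)
  P = {1,7}:  v_{1} + v_{7} = v_{6}  →  sig = (2; 1)
  P = {2,4}:  v_{2} + v_{4} = v_{3}  →  sig = (2; 1)
  P = {2,6}:  v_{2} + v_{6} = v_{1}  →  sig = (2; 1)
  P = {3,7}:  v_{3} + v_{7} = v_{4}  →  sig = (2; 1)
  P = {4,7}:  v_{4} + v_{7} = v_{1}  →  sig = (2; 1)
  P = {5,7}:  v_{5} + v_{7} = v_{0}  →  sig = (2; 1)
  P = {3,6}:  v_{3} + v_{6} = v_{1} + v_{4}  →  sig = (2; 1,1)
  P = {0,3}:  v_{0} + v_{3} = 2·v_{2}  →  sig = (2; 2)
  P = {1,3}:  v_{1} + v_{3} = 2·v_{4}  →  sig = (2; 2)
  P = {4,5}:  v_{4} + v_{5} = 2·v_{2}  →  sig = (2; 2)
  P = {4,6}:  v_{4} + v_{6} = 2·v_{1}  →  sig = (2; 2)
  P = {3,5}:  v_{3} + v_{5} = 3·v_{2}  →  sig = (2; 3)

Signatures (|P|; sorted positive RHS coefficients), sorted:
{ (2; —) ×3,  (2; 1) ×11,  (2; 1,1),  (2; 2) ×4,  (2; 3) }


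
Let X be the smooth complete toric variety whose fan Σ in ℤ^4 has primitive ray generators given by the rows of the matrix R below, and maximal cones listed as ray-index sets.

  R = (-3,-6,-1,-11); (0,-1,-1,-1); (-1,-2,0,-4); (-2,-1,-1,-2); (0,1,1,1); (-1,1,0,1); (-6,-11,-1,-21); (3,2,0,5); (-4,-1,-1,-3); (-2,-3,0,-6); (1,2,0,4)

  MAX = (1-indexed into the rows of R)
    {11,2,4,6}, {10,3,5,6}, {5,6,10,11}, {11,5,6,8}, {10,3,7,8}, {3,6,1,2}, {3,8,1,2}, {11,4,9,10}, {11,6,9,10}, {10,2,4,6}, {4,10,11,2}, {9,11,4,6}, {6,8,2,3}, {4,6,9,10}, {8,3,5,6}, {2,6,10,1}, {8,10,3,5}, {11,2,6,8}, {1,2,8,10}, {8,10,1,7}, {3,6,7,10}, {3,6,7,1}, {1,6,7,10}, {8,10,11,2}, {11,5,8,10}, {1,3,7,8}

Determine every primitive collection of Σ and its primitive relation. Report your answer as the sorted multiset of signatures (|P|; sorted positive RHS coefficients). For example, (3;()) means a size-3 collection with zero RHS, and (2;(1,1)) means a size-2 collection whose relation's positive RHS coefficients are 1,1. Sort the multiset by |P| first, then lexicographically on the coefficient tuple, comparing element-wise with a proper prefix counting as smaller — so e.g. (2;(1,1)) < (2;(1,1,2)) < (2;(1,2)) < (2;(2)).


Σ has 25 primitive collections:

  • {2,5}:  v_{2} + v_{5} = 0  ⟹  sig = (2;())
  • {3,11}:  v_{3} + v_{11} = 0  ⟹  sig = (2;())
  • {1,5}:  v_{1} + v_{5} = v_{3} + v_{10}  ⟹  sig = (2;(1,1))
  • {1,11}:  v_{1} + v_{11} = v_{2} + v_{10}  ⟹  sig = (2;(1,1))
  • {4,8}:  v_{4} + v_{8} = v_{2} + v_{11}  ⟹  sig = (2;(1,1))
  • {7,11}:  v_{7} + v_{11} = v_{1} + v_{10}  ⟹  sig = (2;(1,1))
  • {8,9}:  v_{8} + v_{9} = v_{4} + v_{11}  ⟹  sig = (2;(1,1))
  • {3,4}:  v_{3} + v_{4} = v_{2} + v_{6} + v_{10}  ⟹  sig = (2;(1,1,1))
  • {3,9}:  v_{3} + v_{9} = v_{4} + v_{6} + v_{10}  ⟹  sig = (2;(1,1,1))
  • {4,5}:  v_{4} + v_{5} = v_{6} + v_{10} + v_{11}  ⟹  sig = (2;(1,1,1))
  • {1,9}:  v_{1} + v_{9} = v_{2} + v_{4} + v_{6} + 2·v_{10}  ⟹  sig = (2;(1,1,1,2))
  • {4,7}:  v_{4} + v_{7} = v_{1} + v_{2} + v_{6} + 2·v_{10}  ⟹  sig = (2;(1,1,1,2))
  • {1,4}:  v_{1} + v_{4} = 2·v_{2} + v_{6} + 2·v_{10}  ⟹  sig = (2;(1,2,2))
  • {2,7}:  v_{2} + v_{7} = 2·v_{1}  ⟹  sig = (2;(2))
  • {2,9}:  v_{2} + v_{9} = 2·v_{4}  ⟹  sig = (2;(2))
  • {5,7}:  v_{5} + v_{7} = 2·v_{3} + 2·v_{10}  ⟹  sig = (2;(2,2))
  • {5,9}:  v_{5} + v_{9} = 2·v_{6} + 2·v_{10} + 2·v_{11}  ⟹  sig = (2;(2,2,2))
  • {7,9}:  v_{7} + v_{9} = 2·v_{2} + 2·v_{6} + 4·v_{10}  ⟹  sig = (2;(2,2,4))
  • {6,8,10}:  v_{6} + v_{8} + v_{10} = 0  ⟹  sig = (3;())
  • {1,3,10}:  v_{1} + v_{3} + v_{10} = v_{7}  ⟹  sig = (3;(1))
  • {2,3,10}:  v_{2} + v_{3} + v_{10} = v_{1}  ⟹  sig = (3;(1))
  • {1,6,8}:  v_{1} + v_{6} + v_{8} = v_{2} + v_{3}  ⟹  sig = (3;(1,1))
  • {6,7,8}:  v_{6} + v_{7} + v_{8} = v_{1} + v_{3}  ⟹  sig = (3;(1,1))
  • {2,6,10,11}:  v_{2} + v_{6} + v_{10} + v_{11} = v_{4}  ⟹  sig = (4;(1))
  • {4,6,10,11}:  v_{4} + v_{6} + v_{10} + v_{11} = v_{9}  ⟹  sig = (4;(1))

Hence PRS(X_Σ) =
    |P|=2: 18 collections, coeffs (), (), (1,1), (1,1), (1,1), (1,1), (1,1), (1,1,1), (1,1,1), (1,1,1), (1,1,1,2), (1,1,1,2), (1,2,2), (2), (2), (2,2), (2,2,2), (2,2,4)
    |P|=3: 5 collections, coeffs (), (1), (1), (1,1), (1,1)
    |P|=4: 2 collections, coeffs (1), (1)


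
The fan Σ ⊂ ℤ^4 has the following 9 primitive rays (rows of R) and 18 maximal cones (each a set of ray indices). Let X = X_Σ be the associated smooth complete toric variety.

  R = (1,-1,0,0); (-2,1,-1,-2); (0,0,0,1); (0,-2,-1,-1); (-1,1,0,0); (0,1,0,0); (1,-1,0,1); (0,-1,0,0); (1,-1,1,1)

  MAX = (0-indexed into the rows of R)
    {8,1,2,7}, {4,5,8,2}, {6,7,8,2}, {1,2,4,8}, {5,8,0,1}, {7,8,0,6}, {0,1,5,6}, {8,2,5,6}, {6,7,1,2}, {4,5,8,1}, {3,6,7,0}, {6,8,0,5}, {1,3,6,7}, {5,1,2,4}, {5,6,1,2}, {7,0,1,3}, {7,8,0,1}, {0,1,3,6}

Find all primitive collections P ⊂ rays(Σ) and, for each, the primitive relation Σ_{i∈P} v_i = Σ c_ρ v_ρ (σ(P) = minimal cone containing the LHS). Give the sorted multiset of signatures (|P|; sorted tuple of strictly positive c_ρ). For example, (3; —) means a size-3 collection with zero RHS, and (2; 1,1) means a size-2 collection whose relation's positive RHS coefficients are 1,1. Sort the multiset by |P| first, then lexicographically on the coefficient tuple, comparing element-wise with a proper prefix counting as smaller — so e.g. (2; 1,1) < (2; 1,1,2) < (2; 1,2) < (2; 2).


12 minimal non-faces of Δ(Σ) (on 9 rays):

  P={0,4}:  v_{0} + v_{4} = 0  so sig = (2; —)
  P={5,7}:  v_{5} + v_{7} = 0  so sig = (2; —)
  P={0,2}:  v_{0} + v_{2} = v_{6}  so sig = (2; 1)
  P={4,6}:  v_{4} + v_{6} = v_{2}  so sig = (2; 1)
  P={3,4}:  v_{3} + v_{4} = v_{1} + v_{6} + v_{7}  so sig = (2; 1,1,1)
  P={3,5}:  v_{3} + v_{5} = v_{0} + v_{1} + v_{6}  so sig = (2; 1,1,1)
  P={4,7}:  v_{4} + v_{7} = v_{1} + v_{2} + v_{8}  so sig = (2; 1,1,1)
  P={2,3}:  v_{2} + v_{3} = v_{1} + 2·v_{6} + v_{7}  so sig = (2; 1,1,2)
  P={3,8}:  v_{3} + v_{8} = v_{0} + 2·v_{7}  so sig = (2; 1,2)
  P={1,6,8}:  v_{1} + v_{6} + v_{8} = v_{7}  so sig = (3; 1)
  P={0,1,6,7}:  v_{0} + v_{1} + v_{6} + v_{7} = v_{3}  so sig = (4; 1)
  P={1,2,5,8}:  v_{1} + v_{2} + v_{5} + v_{8} = v_{4}  so sig = (4; 1)

Sorted signature multiset PRS(X):
{ (2; —) ×2,  (2; 1) ×2,  (2; 1,1,1) ×3,  (2; 1,1,2),  (2; 1,2),  (3; 1),  (4; 1) ×2 }


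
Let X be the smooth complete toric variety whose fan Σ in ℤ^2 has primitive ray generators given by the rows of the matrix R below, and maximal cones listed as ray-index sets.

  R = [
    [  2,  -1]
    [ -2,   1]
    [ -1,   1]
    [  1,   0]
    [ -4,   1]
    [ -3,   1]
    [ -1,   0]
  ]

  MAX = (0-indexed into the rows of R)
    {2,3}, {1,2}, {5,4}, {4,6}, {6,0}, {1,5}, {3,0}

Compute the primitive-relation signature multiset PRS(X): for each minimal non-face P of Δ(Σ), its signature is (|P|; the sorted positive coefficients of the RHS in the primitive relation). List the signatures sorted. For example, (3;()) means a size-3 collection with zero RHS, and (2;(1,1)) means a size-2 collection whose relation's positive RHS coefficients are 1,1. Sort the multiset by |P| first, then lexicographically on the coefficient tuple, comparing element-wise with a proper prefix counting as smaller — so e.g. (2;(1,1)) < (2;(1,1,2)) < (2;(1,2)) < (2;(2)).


Minimal non-faces — 14 found among 7 rays, 7 max cones:

  {0,1}:  v_{0} + v_{1} = 0  ⟹  sig = (2;())
  {3,6}:  v_{3} + v_{6} = 0  ⟹  sig = (2;())
  {0,2}:  v_{0} + v_{2} = v_{3}  ⟹  sig = (2;(1))
  {0,5}:  v_{0} + v_{5} = v_{6}  ⟹  sig = (2;(1))
  {1,3}:  v_{1} + v_{3} = v_{2}  ⟹  sig = (2;(1))
  {1,6}:  v_{1} + v_{6} = v_{5}  ⟹  sig = (2;(1))
  {2,6}:  v_{2} + v_{6} = v_{1}  ⟹  sig = (2;(1))
  {3,4}:  v_{3} + v_{4} = v_{5}  ⟹  sig = (2;(1))
  {3,5}:  v_{3} + v_{5} = v_{1}  ⟹  sig = (2;(1))
  {5,6}:  v_{5} + v_{6} = v_{4}  ⟹  sig = (2;(1))
  {2,4}:  v_{2} + v_{4} = v_{1} + v_{5}  ⟹  sig = (2;(1,1))
  {0,4}:  v_{0} + v_{4} = 2·v_{6}  ⟹  sig = (2;(2))
  {1,4}:  v_{1} + v_{4} = 2·v_{5}  ⟹  sig = (2;(2))
  {2,5}:  v_{2} + v_{5} = 2·v_{1}  ⟹  sig = (2;(2))

so the primitive-relation signature multiset is
{ (2;()) ×2,  (2;(1)) ×8,  (2;(1,1)),  (2;(2)) ×3 }


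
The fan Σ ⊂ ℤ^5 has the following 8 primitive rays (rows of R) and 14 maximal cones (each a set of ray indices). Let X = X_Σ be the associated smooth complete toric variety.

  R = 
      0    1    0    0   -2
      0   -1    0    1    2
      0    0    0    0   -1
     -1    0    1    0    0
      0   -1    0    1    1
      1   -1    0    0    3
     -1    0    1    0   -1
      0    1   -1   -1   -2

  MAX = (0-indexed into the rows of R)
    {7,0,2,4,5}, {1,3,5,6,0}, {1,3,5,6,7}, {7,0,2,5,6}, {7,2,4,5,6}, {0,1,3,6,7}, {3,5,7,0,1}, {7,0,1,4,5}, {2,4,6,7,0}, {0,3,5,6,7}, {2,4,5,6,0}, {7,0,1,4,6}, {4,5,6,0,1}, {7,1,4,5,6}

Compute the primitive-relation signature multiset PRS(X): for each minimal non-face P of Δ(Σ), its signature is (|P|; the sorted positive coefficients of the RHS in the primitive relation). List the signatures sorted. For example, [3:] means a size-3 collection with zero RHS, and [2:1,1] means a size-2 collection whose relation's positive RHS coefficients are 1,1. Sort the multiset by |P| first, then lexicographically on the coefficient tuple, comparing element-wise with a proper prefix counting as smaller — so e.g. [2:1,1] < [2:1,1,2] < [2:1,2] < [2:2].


|primitive collections| = 5. Relations:

  P={1,2}:  v_{1} + v_{2} = v_{4}  ⇒ sig = [2:1]
  P={2,3}:  v_{2} + v_{3} = v_{6}  ⇒ sig = [2:1]
  P={3,4}:  v_{3} + v_{4} = v_{1} + v_{6}  ⇒ sig = [2:1,1]
  P={0,1,5,6,7}:  v_{0} + v_{1} + v_{5} + v_{6} + v_{7} = 0  ⇒ sig = [5:]
  P={0,4,5,6,7}:  v_{0} + v_{4} + v_{5} + v_{6} + v_{7} = v_{2}  ⇒ sig = [5:1]

Sorted signature multiset PRS(X):
{ [2:1] ×2,  [2:1,1],  [5:],  [5:1] }


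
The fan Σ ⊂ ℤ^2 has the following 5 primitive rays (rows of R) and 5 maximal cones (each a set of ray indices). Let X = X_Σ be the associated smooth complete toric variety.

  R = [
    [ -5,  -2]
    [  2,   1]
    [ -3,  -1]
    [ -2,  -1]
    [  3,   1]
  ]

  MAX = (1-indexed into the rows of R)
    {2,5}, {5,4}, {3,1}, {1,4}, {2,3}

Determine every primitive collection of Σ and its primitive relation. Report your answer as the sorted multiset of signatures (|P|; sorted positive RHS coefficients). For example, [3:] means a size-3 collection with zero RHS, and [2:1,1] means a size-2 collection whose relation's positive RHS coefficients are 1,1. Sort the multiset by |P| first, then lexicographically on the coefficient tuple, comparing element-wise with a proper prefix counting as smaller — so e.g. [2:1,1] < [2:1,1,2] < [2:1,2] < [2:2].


The 5 primitive collections of Σ (r=5, n=2):

  P={2,4}:  v_{2} + v_{4} = 0  ⇒ sig = [2:]
  P={3,5}:  v_{3} + v_{5} = 0  ⇒ sig = [2:]
  P={1,2}:  v_{1} + v_{2} = v_{3}  ⇒ sig = [2:1]
  P={1,5}:  v_{1} + v_{5} = v_{4}  ⇒ sig = [2:1]
  P={3,4}:  v_{3} + v_{4} = v_{1}  ⇒ sig = [2:1]

Sorted signature multiset PRS(X):
    [2:]
    [2:]
    [2:1]
    [2:1]
    [2:1]


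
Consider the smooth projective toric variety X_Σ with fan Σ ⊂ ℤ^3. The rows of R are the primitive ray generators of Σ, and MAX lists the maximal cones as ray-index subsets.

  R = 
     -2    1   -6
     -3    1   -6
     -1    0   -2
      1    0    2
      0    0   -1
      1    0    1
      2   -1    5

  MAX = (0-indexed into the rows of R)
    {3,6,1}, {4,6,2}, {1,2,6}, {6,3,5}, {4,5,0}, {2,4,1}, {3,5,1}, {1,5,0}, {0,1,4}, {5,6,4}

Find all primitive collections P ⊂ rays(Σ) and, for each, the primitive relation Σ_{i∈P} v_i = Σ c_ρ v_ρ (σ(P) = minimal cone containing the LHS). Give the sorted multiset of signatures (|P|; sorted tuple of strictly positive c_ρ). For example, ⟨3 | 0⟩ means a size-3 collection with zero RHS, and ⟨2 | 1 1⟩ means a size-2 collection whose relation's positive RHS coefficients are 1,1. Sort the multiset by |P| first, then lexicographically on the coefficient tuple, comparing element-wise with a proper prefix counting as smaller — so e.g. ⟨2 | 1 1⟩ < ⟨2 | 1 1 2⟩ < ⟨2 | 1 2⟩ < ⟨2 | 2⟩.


9 collections generate NE(X_Σ); each relation:

  {2,3}:  v_{2} + v_{3} = 0 ; sig = ⟨2 | 0⟩
  {0,6}:  v_{0} + v_{6} = v_{4} ; sig = ⟨2 | 1⟩
  {2,5}:  v_{2} + v_{5} = v_{4} ; sig = ⟨2 | 1⟩
  {3,4}:  v_{3} + v_{4} = v_{5} ; sig = ⟨2 | 1⟩
  {0,2}:  v_{0} + v_{2} = v_{1} + 2·v_{4} ; sig = ⟨2 | 1 2⟩
  {0,3}:  v_{0} + v_{3} = v_{1} + 2·v_{5} ; sig = ⟨2 | 1 2⟩
  {1,5,6}:  v_{1} + v_{5} + v_{6} = 0 ; sig = ⟨3 | 0⟩
  {1,4,5}:  v_{1} + v_{4} + v_{5} = v_{0} ; sig = ⟨3 | 1⟩
  {1,4,6}:  v_{1} + v_{4} + v_{6} = v_{2} ; sig = ⟨3 | 1⟩

Hence PRS(X_Σ) =
    ⟨2 | 0⟩
    ⟨2 | 1⟩
    ⟨2 | 1⟩
    ⟨2 | 1⟩
    ⟨2 | 1 2⟩
    ⟨2 | 1 2⟩
    ⟨3 | 0⟩
    ⟨3 | 1⟩
    ⟨3 | 1⟩


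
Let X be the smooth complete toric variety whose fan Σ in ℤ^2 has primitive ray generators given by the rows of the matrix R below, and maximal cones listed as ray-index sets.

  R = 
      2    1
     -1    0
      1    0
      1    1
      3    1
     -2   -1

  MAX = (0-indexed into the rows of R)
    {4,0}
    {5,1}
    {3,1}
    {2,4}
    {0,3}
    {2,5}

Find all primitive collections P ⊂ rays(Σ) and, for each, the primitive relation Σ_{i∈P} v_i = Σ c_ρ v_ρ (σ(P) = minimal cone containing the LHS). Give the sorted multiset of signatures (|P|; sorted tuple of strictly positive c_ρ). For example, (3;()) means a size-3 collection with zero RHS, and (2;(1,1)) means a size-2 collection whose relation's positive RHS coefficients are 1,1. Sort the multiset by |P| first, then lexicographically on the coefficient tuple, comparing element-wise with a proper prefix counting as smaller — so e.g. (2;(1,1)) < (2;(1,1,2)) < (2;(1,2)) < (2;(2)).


Minimal non-faces — 9 found among 6 rays, 6 max cones:

  P={0,5}:  v_{0} + v_{5} = 0  ⟹  sig = (2;())
  P={1,2}:  v_{1} + v_{2} = 0  ⟹  sig = (2;())
  P={0,1}:  v_{0} + v_{1} = v_{3}  ⟹  sig = (2;(1))
  P={0,2}:  v_{0} + v_{2} = v_{4}  ⟹  sig = (2;(1))
  P={1,4}:  v_{1} + v_{4} = v_{0}  ⟹  sig = (2;(1))
  P={2,3}:  v_{2} + v_{3} = v_{0}  ⟹  sig = (2;(1))
  P={3,5}:  v_{3} + v_{5} = v_{1}  ⟹  sig = (2;(1))
  P={4,5}:  v_{4} + v_{5} = v_{2}  ⟹  sig = (2;(1))
  P={3,4}:  v_{3} + v_{4} = 2·v_{0}  ⟹  sig = (2;(2))

Sorted signature multiset PRS(X):
    |P|=2: 9 collections, coeffs (), (), (1), (1), (1), (1), (1), (1), (2)


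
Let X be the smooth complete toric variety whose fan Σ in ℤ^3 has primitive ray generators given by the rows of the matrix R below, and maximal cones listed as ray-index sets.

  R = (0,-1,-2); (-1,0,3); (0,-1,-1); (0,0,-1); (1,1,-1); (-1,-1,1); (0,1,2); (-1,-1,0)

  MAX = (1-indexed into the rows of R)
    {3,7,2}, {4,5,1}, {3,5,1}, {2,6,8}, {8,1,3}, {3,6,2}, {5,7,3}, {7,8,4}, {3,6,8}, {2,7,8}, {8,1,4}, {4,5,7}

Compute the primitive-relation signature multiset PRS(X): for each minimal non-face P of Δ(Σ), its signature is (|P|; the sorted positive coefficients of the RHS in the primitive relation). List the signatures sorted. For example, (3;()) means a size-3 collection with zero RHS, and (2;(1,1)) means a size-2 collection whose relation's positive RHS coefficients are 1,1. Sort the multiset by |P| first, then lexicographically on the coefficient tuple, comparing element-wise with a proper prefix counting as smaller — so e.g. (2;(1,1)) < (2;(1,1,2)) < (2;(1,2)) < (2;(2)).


The 12 primitive collections of Σ (r=8, n=3):

  {1,7}:  v_{1} + v_{7} = 0  ⟹  sig = (2;())
  {5,6}:  v_{5} + v_{6} = 0  ⟹  sig = (2;())
  {1,2}:  v_{1} + v_{2} = v_{6}  ⟹  sig = (2;(1))
  {2,5}:  v_{2} + v_{5} = v_{7}  ⟹  sig = (2;(1))
  {3,4}:  v_{3} + v_{4} = v_{1}  ⟹  sig = (2;(1))
  {4,6}:  v_{4} + v_{6} = v_{8}  ⟹  sig = (2;(1))
  {5,8}:  v_{5} + v_{8} = v_{4}  ⟹  sig = (2;(1))
  {6,7}:  v_{6} + v_{7} = v_{2}  ⟹  sig = (2;(1))
  {1,6}:  v_{1} + v_{6} = v_{3} + v_{8}  ⟹  sig = (2;(1,1))
  {2,4}:  v_{2} + v_{4} = v_{7} + v_{8}  ⟹  sig = (2;(1,1))
  {3,7,8}:  v_{3} + v_{7} + v_{8} = v_{6}  ⟹  sig = (3;(1))
  {2,3,8}:  v_{2} + v_{3} + v_{8} = 2·v_{6}  ⟹  sig = (3;(2))

Sorted signature multiset PRS(X):
[(2;()), (2;()), (2;(1)), (2;(1)), (2;(1)), (2;(1)), (2;(1)), (2;(1)), (2;(1,1)), (2;(1,1)), (3;(1)), (3;(2))]


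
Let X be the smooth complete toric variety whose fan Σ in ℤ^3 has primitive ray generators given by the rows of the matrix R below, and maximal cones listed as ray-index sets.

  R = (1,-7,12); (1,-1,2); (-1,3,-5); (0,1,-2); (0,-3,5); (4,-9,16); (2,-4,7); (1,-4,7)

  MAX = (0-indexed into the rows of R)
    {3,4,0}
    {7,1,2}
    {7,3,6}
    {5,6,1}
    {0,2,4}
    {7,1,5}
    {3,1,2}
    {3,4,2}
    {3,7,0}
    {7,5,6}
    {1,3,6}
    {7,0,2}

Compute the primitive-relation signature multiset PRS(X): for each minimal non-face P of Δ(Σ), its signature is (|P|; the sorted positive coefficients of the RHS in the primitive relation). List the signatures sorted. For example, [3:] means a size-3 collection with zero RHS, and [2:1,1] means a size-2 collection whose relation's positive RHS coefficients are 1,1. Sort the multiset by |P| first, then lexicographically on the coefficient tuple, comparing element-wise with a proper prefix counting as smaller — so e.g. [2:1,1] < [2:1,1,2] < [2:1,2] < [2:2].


14 collections generate NE(X_Σ); each relation:

  P={1,4}:  v_{1} + v_{4} = v_{7}  ⇒ sig = [2:1]
  P={2,6}:  v_{2} + v_{6} = v_{1}  ⇒ sig = [2:1]
  P={4,7}:  v_{4} + v_{7} = v_{0}  ⇒ sig = [2:1]
  P={2,5}:  v_{2} + v_{5} = 2·v_{1} + v_{7}  ⇒ sig = [2:1,2]
  P={4,5}:  v_{4} + v_{5} = v_{6} + 2·v_{7}  ⇒ sig = [2:1,2]
  P={4,6}:  v_{4} + v_{6} = v_{3} + 2·v_{7}  ⇒ sig = [2:1,2]
  P={0,5}:  v_{0} + v_{5} = v_{6} + 3·v_{7}  ⇒ sig = [2:1,3]
  P={0,6}:  v_{0} + v_{6} = v_{3} + 3·v_{7}  ⇒ sig = [2:1,3]
  P={0,1}:  v_{0} + v_{1} = 2·v_{7}  ⇒ sig = [2:2]
  P={3,5}:  v_{3} + v_{5} = 2·v_{6}  ⇒ sig = [2:2]
  P={2,3,7}:  v_{2} + v_{3} + v_{7} = 0  ⇒ sig = [3:]
  P={0,2,3}:  v_{0} + v_{2} + v_{3} = v_{4}  ⇒ sig = [3:1]
  P={1,3,7}:  v_{1} + v_{3} + v_{7} = v_{6}  ⇒ sig = [3:1]
  P={1,6,7}:  v_{1} + v_{6} + v_{7} = v_{5}  ⇒ sig = [3:1]

Hence PRS(X_Σ) =
{ [2:1] ×3,  [2:1,2] ×3,  [2:1,3] ×2,  [2:2] ×2,  [3:],  [3:1] ×3 }


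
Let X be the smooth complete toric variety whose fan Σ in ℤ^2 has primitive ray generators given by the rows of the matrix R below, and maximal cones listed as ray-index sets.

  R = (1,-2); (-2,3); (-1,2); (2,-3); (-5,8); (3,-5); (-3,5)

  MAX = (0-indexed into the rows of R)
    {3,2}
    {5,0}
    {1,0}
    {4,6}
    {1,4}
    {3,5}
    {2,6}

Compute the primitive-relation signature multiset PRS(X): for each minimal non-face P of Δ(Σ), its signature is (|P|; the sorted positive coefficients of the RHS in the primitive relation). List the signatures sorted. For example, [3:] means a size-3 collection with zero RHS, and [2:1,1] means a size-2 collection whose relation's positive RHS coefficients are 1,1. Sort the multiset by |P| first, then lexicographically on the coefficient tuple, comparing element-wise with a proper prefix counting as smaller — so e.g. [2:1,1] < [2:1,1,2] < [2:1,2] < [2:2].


14 minimal non-faces of Δ(Σ) (on 7 rays):

  P = {0,2}:  v_{0} + v_{2} = 0  ⟹  sig = [2:]
  P = {1,3}:  v_{1} + v_{3} = 0  ⟹  sig = [2:]
  P = {5,6}:  v_{5} + v_{6} = 0  ⟹  sig = [2:]
  P = {0,3}:  v_{0} + v_{3} = v_{5}  ⟹  sig = [2:1]
  P = {0,6}:  v_{0} + v_{6} = v_{1}  ⟹  sig = [2:1]
  P = {1,2}:  v_{1} + v_{2} = v_{6}  ⟹  sig = [2:1]
  P = {1,5}:  v_{1} + v_{5} = v_{0}  ⟹  sig = [2:1]
  P = {1,6}:  v_{1} + v_{6} = v_{4}  ⟹  sig = [2:1]
  P = {2,5}:  v_{2} + v_{5} = v_{3}  ⟹  sig = [2:1]
  P = {3,4}:  v_{3} + v_{4} = v_{6}  ⟹  sig = [2:1]
  P = {3,6}:  v_{3} + v_{6} = v_{2}  ⟹  sig = [2:1]
  P = {4,5}:  v_{4} + v_{5} = v_{1}  ⟹  sig = [2:1]
  P = {0,4}:  v_{0} + v_{4} = 2·v_{1}  ⟹  sig = [2:2]
  P = {2,4}:  v_{2} + v_{4} = 2·v_{6}  ⟹  sig = [2:2]

so the primitive-relation signature multiset is
{ [2:] ×3,  [2:1] ×9,  [2:2] ×2 }


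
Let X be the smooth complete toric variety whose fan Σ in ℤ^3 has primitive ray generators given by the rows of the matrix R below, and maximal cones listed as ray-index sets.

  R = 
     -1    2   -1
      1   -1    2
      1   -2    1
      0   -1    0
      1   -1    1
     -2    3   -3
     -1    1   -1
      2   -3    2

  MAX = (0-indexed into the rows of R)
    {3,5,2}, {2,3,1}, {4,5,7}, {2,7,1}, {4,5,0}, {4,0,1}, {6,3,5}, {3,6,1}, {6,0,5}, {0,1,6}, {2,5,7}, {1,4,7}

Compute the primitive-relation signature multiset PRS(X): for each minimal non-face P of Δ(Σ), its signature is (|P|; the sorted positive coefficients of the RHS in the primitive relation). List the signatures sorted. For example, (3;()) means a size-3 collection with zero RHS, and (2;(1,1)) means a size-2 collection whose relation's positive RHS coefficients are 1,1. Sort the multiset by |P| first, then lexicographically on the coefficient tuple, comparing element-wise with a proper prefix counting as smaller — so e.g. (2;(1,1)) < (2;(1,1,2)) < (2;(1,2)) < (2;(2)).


Σ has 10 primitive collections:

  P = {0,2}:  v_{0} + v_{2} = 0  →  sig = (2;())
  P = {4,6}:  v_{4} + v_{6} = 0  →  sig = (2;())
  P = {0,3}:  v_{0} + v_{3} = v_{6}  →  sig = (2;(1))
  P = {0,7}:  v_{0} + v_{7} = v_{4}  →  sig = (2;(1))
  P = {1,5}:  v_{1} + v_{5} = v_{0}  →  sig = (2;(1))
  P = {2,4}:  v_{2} + v_{4} = v_{7}  →  sig = (2;(1))
  P = {2,6}:  v_{2} + v_{6} = v_{3}  →  sig = (2;(1))
  P = {3,4}:  v_{3} + v_{4} = v_{2}  →  sig = (2;(1))
  P = {6,7}:  v_{6} + v_{7} = v_{2}  →  sig = (2;(1))
  P = {3,7}:  v_{3} + v_{7} = 2·v_{2}  →  sig = (2;(2))

so the primitive-relation signature multiset is
{ (2;()) ×2,  (2;(1)) ×7,  (2;(2)) }
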